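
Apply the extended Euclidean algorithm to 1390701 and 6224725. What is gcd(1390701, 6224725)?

Repeated division:
6224725 = 4×1390701 + 661921
1390701 = 2×661921 + 66859
661921 = 9×66859 + 60190
66859 = 1×60190 + 6669
60190 = 9×6669 + 169
6669 = 39×169 + 78
169 = 2×78 + 13
78 = 6×13 + 0
gcd(1390701, 6224725) = 13.
Back-substituting:
13 = 169 − 2·78
13 = −2·6669 + 79·169
13 = 79·60190 − 713·6669
13 = −713·66859 + 792·60190
13 = 792·661921 − 7841·66859
13 = −7841·1390701 + 16474·661921
13 = 16474·6224725 − 73737·1390701
So 13 = (16474)·6224725 + (-73737)·1390701.

13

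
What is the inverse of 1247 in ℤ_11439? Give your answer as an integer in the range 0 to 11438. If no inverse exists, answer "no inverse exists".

gcd(11439, 1247) by repeated division:
11439 = 9×1247 + 216
1247 = 5×216 + 167
216 = 1×167 + 49
167 = 3×49 + 20
49 = 2×20 + 9
20 = 2×9 + 2
9 = 4×2 + 1
2 = 2×1 + 0
gcd = 1, so the inverse exists. Back-substitute:
1 = 9 − 4·2
1 = −4·20 + 9·9
1 = 9·49 − 22·20
1 = −22·167 + 75·49
1 = 75·216 − 97·167
1 = −97·1247 + 560·216
1 = 560·11439 − 5137·1247
Thus 1247·(-5137) ≡ 1 (mod 11439); reducing, -5137 mod 11439 = 6302.

6302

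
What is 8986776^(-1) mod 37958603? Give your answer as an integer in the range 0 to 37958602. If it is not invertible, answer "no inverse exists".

2666237

Extended Euclidean algorithm:
37958603 = 4×8986776 + 2011499
8986776 = 4×2011499 + 940780
2011499 = 2×940780 + 129939
940780 = 7×129939 + 31207
129939 = 4×31207 + 5111
31207 = 6×5111 + 541
5111 = 9×541 + 242
541 = 2×242 + 57
242 = 4×57 + 14
57 = 4×14 + 1
14 = 14×1 + 0
Since gcd(8986776, 37958603) = 1, back-substitute to write 1 as a combination:
1 = 57 − 4·14
1 = −4·242 + 17·57
1 = 17·541 − 38·242
1 = −38·5111 + 359·541
1 = 359·31207 − 2192·5111
1 = −2192·129939 + 9127·31207
1 = 9127·940780 − 66081·129939
1 = −66081·2011499 + 141289·940780
1 = 141289·8986776 − 631237·2011499
1 = −631237·37958603 + 2666237·8986776
So 8986776·2666237 ≡ 1 (mod 37958603).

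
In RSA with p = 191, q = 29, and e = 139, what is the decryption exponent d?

φ(n) = (p−1)(q−1) = 190·28 = 5320.
Need d with 139·d ≡ 1 (mod 5320). Apply the extended Euclidean algorithm:
5320 = 38×139 + 38
139 = 3×38 + 25
38 = 1×25 + 13
25 = 1×13 + 12
13 = 1×12 + 1
12 = 12×1 + 0
Back-substitute:
1 = 13 − 12
1 = −25 + 2·13
1 = 2·38 − 3·25
1 = −3·139 + 11·38
1 = 11·5320 − 421·139
So 139·(-421) ≡ 1 (mod 5320), hence d ≡ -421 ≡ 4899 (mod 5320).

4899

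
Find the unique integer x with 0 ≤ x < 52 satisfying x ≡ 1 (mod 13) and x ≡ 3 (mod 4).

Write x = 1 + 13·k. Then 13·k ≡ 3 − 1 ≡ 2 (mod 4).
Need 13⁻¹ mod 4. Extended Euclid on (4, 1):
4 = 4*1 + 0
13⁻¹ ≡ 1 (mod 4), so k ≡ 1·2 ≡ 2 (mod 4).
x = 1 + 13·2 = 27.

27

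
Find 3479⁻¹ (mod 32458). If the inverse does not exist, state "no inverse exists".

Extended Euclidean algorithm:
32458 = 9*3479 + 1147
3479 = 3*1147 + 38
1147 = 30*38 + 7
38 = 5*7 + 3
7 = 2*3 + 1
3 = 3*1 + 0
The gcd is 1. Working backward:
1 = 7 − 2·3
1 = −2·38 + 11·7
1 = 11·1147 − 332·38
1 = −332·3479 + 1007·1147
1 = 1007·32458 − 9395·3479
Thus 3479·(-9395) ≡ 1 (mod 32458); reducing, -9395 mod 32458 = 23063.

23063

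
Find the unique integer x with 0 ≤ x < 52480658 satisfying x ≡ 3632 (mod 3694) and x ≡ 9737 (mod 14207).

Write x = 3632 + 3694·k. Then 3694·k ≡ 9737 − 3632 ≡ 6105 (mod 14207).
Need 3694⁻¹ mod 14207. Extended Euclid on (14207, 3694):
14207 = 3·3694 + 3125
3694 = 1·3125 + 569
3125 = 5·569 + 280
569 = 2·280 + 9
280 = 31·9 + 1
9 = 9·1 + 0
Back-substitute:
1 = 280 − 31·9
1 = −31·569 + 63·280
1 = 63·3125 − 346·569
1 = −346·3694 + 409·3125
1 = 409·14207 − 1573·3694
3694⁻¹ ≡ 12634 (mod 14207), so k ≡ 12634·6105 ≡ 767 (mod 14207).
x = 3632 + 3694·767 = 2836930.

2836930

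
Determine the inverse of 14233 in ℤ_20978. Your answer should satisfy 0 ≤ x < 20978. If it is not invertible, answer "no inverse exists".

gcd(20978, 14233) by repeated division:
20978 = 1×14233 + 6745
14233 = 2×6745 + 743
6745 = 9×743 + 58
743 = 12×58 + 47
58 = 1×47 + 11
47 = 4×11 + 3
11 = 3×3 + 2
3 = 1×2 + 1
2 = 2×1 + 0
The gcd is 1. Working backward:
1 = 3 − 2
1 = −11 + 4·3
1 = 4·47 − 17·11
1 = −17·58 + 21·47
1 = 21·743 − 269·58
1 = −269·6745 + 2442·743
1 = 2442·14233 − 5153·6745
1 = −5153·20978 + 7595·14233
So 14233·7595 ≡ 1 (mod 20978).

7595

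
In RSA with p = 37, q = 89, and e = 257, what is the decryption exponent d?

641

φ(n) = (p−1)(q−1) = 36·88 = 3168.
Need d with 257·d ≡ 1 (mod 3168). Apply the extended Euclidean algorithm:
3168 = 12×257 + 84
257 = 3×84 + 5
84 = 16×5 + 4
5 = 1×4 + 1
4 = 4×1 + 0
Back-substitute:
1 = 5 − 4
1 = −84 + 17·5
1 = 17·257 − 52·84
1 = −52·3168 + 641·257
So 257·641 ≡ 1 (mod 3168), hence d = 641.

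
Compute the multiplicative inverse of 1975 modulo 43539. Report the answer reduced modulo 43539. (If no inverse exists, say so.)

10273

Run Euclid on (43539, 1975):
43539 = 22*1975 + 89
1975 = 22*89 + 17
89 = 5*17 + 4
17 = 4*4 + 1
4 = 4*1 + 0
gcd = 1, so the inverse exists. Back-substitute:
1 = 17 − 4·4
1 = −4·89 + 21·17
1 = 21·1975 − 466·89
1 = −466·43539 + 10273·1975
So 1975·10273 ≡ 1 (mod 43539).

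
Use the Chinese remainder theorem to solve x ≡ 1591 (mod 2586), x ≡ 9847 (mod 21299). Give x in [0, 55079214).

Write x = 1591 + 2586·k. Then 2586·k ≡ 9847 − 1591 ≡ 8256 (mod 21299).
Need 2586⁻¹ mod 21299. Extended Euclid on (21299, 2586):
21299 = 8×2586 + 611
2586 = 4×611 + 142
611 = 4×142 + 43
142 = 3×43 + 13
43 = 3×13 + 4
13 = 3×4 + 1
4 = 4×1 + 0
Back-substitute:
1 = 13 − 3·4
1 = −3·43 + 10·13
1 = 10·142 − 33·43
1 = −33·611 + 142·142
1 = 142·2586 − 601·611
1 = −601·21299 + 4950·2586
2586⁻¹ ≡ 4950 (mod 21299), so k ≡ 4950·8256 ≡ 15718 (mod 21299).
x = 1591 + 2586·15718 = 40648339.

40648339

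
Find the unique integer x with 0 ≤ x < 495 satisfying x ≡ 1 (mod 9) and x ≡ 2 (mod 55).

442

Write x = 1 + 9·k. Then 9·k ≡ 2 − 1 ≡ 1 (mod 55).
Need 9⁻¹ mod 55. Extended Euclid on (55, 9):
55 = 6×9 + 1
9 = 9×1 + 0
Back-substitute:
1 = 55 − 6·9
9⁻¹ ≡ 49 (mod 55), so k ≡ 49·1 ≡ 49 (mod 55).
x = 1 + 9·49 = 442.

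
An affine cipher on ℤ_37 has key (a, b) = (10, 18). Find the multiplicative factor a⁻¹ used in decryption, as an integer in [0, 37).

Run Euclid on (37, 10):
37 = 3·10 + 7
10 = 1·7 + 3
7 = 2·3 + 1
3 = 3·1 + 0
Since gcd(10, 37) = 1, back-substitute to write 1 as a combination:
1 = 7 − 2·3
1 = −2·10 + 3·7
1 = 3·37 − 11·10
Thus 10·(-11) ≡ 1 (mod 37); reducing, -11 mod 37 = 26.

26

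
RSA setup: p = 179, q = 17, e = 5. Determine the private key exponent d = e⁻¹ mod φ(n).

1709

φ(n) = (p−1)(q−1) = 178·16 = 2848.
Need d with 5·d ≡ 1 (mod 2848). Apply the extended Euclidean algorithm:
2848 = 569·5 + 3
5 = 1·3 + 2
3 = 1·2 + 1
2 = 2·1 + 0
Back-substitute:
1 = 3 − 2
1 = −5 + 2·3
1 = 2·2848 − 1139·5
So 5·(-1139) ≡ 1 (mod 2848), hence d ≡ -1139 ≡ 1709 (mod 2848).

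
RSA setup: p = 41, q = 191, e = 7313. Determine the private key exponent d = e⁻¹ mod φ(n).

φ(n) = (p−1)(q−1) = 40·190 = 7600.
Need d with 7313·d ≡ 1 (mod 7600). Apply the extended Euclidean algorithm:
7600 = 1·7313 + 287
7313 = 25·287 + 138
287 = 2·138 + 11
138 = 12·11 + 6
11 = 1·6 + 5
6 = 1·5 + 1
5 = 5·1 + 0
Back-substitute:
1 = 6 − 5
1 = −11 + 2·6
1 = 2·138 − 25·11
1 = −25·287 + 52·138
1 = 52·7313 − 1325·287
1 = −1325·7600 + 1377·7313
So 7313·1377 ≡ 1 (mod 7600), hence d = 1377.

1377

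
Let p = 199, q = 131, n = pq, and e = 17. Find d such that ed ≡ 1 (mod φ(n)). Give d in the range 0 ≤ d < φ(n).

12113

φ(n) = (p−1)(q−1) = 198·130 = 25740.
Need d with 17·d ≡ 1 (mod 25740). Apply the extended Euclidean algorithm:
25740 = 1514*17 + 2
17 = 8*2 + 1
2 = 2*1 + 0
Back-substitute:
1 = 17 − 8·2
1 = −8·25740 + 12113·17
So 17·12113 ≡ 1 (mod 25740), hence d = 12113.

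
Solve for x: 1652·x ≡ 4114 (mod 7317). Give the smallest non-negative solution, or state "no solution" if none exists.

596

First find gcd(1652, 7317):
7317 = 4·1652 + 709
1652 = 2·709 + 234
709 = 3·234 + 7
234 = 33·7 + 3
7 = 2·3 + 1
3 = 3·1 + 0
gcd = 1, so a unique solution mod 7317 exists.
Back-substitute for the Bézout coefficients:
1 = 7 − 2·3
1 = −2·234 + 67·7
1 = 67·709 − 203·234
1 = −203·1652 + 473·709
1 = 473·7317 − 2095·1652
So 1652·(-2095) ≡ 1 (mod 7317), giving 1652⁻¹ ≡ 5222.
x ≡ 1652⁻¹·4114 ≡ 5222·4114 ≡ 596 (mod 7317).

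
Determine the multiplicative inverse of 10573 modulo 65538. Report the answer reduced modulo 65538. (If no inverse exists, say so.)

Extended Euclidean algorithm:
65538 = 6·10573 + 2100
10573 = 5·2100 + 73
2100 = 28·73 + 56
73 = 1·56 + 17
56 = 3·17 + 5
17 = 3·5 + 2
5 = 2·2 + 1
2 = 2·1 + 0
The gcd is 1. Working backward:
1 = 5 − 2·2
1 = −2·17 + 7·5
1 = 7·56 − 23·17
1 = −23·73 + 30·56
1 = 30·2100 − 863·73
1 = −863·10573 + 4345·2100
1 = 4345·65538 − 26933·10573
Thus 10573·(-26933) ≡ 1 (mod 65538); reducing, -26933 mod 65538 = 38605.

38605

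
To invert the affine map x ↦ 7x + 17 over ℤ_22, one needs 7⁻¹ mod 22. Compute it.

19

Run Euclid on (22, 7):
22 = 3·7 + 1
7 = 7·1 + 0
Since gcd(7, 22) = 1, back-substitute to write 1 as a combination:
1 = 22 − 3·7
Hence 7⁻¹ ≡ -3 ≡ 19 (mod 22).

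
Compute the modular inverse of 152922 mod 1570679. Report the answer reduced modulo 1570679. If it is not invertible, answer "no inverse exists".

Compute gcd(152922, 1570679):
1570679 = 10·152922 + 41459
152922 = 3·41459 + 28545
41459 = 1·28545 + 12914
28545 = 2·12914 + 2717
12914 = 4·2717 + 2046
2717 = 1·2046 + 671
2046 = 3·671 + 33
671 = 20·33 + 11
33 = 3·11 + 0
The gcd is 11, not 1, hence no inverse exists.

no inverse exists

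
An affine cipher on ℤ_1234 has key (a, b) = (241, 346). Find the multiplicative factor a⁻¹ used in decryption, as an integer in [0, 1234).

553

Extended Euclidean algorithm:
1234 = 5·241 + 29
241 = 8·29 + 9
29 = 3·9 + 2
9 = 4·2 + 1
2 = 2·1 + 0
The gcd is 1. Working backward:
1 = 9 − 4·2
1 = −4·29 + 13·9
1 = 13·241 − 108·29
1 = −108·1234 + 553·241
So 241·553 ≡ 1 (mod 1234).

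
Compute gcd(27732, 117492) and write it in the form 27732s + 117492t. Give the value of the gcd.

12

Apply Euclid's algorithm to 117492 and 27732:
117492 = 4×27732 + 6564
27732 = 4×6564 + 1476
6564 = 4×1476 + 660
1476 = 2×660 + 156
660 = 4×156 + 36
156 = 4×36 + 12
36 = 3×12 + 0
gcd(27732, 117492) = 12.
Express as a combination:
12 = 156 − 4·36
12 = −4·660 + 17·156
12 = 17·1476 − 38·660
12 = −38·6564 + 169·1476
12 = 169·27732 − 714·6564
12 = −714·117492 + 3025·27732
So 12 = (-714)·117492 + (3025)·27732.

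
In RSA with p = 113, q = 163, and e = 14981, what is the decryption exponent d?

φ(n) = (p−1)(q−1) = 112·162 = 18144.
Need d with 14981·d ≡ 1 (mod 18144). Apply the extended Euclidean algorithm:
18144 = 1·14981 + 3163
14981 = 4·3163 + 2329
3163 = 1·2329 + 834
2329 = 2·834 + 661
834 = 1·661 + 173
661 = 3·173 + 142
173 = 1·142 + 31
142 = 4·31 + 18
31 = 1·18 + 13
18 = 1·13 + 5
13 = 2·5 + 3
5 = 1·3 + 2
3 = 1·2 + 1
2 = 2·1 + 0
Back-substitute:
1 = 3 − 2
1 = −5 + 2·3
1 = 2·13 − 5·5
1 = −5·18 + 7·13
1 = 7·31 − 12·18
1 = −12·142 + 55·31
1 = 55·173 − 67·142
1 = −67·661 + 256·173
1 = 256·834 − 323·661
1 = −323·2329 + 902·834
1 = 902·3163 − 1225·2329
1 = −1225·14981 + 5802·3163
1 = 5802·18144 − 7027·14981
So 14981·(-7027) ≡ 1 (mod 18144), hence d ≡ -7027 ≡ 11117 (mod 18144).

11117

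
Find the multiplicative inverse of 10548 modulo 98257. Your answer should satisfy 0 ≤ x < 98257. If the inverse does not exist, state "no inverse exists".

12175

Apply the Euclidean algorithm to 98257 and 10548:
98257 = 9·10548 + 3325
10548 = 3·3325 + 573
3325 = 5·573 + 460
573 = 1·460 + 113
460 = 4·113 + 8
113 = 14·8 + 1
8 = 8·1 + 0
gcd = 1, so the inverse exists. Back-substitute:
1 = 113 − 14·8
1 = −14·460 + 57·113
1 = 57·573 − 71·460
1 = −71·3325 + 412·573
1 = 412·10548 − 1307·3325
1 = −1307·98257 + 12175·10548
So 10548·12175 ≡ 1 (mod 98257).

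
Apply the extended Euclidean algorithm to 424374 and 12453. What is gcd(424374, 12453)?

Apply Euclid's algorithm to 424374 and 12453:
424374 = 34*12453 + 972
12453 = 12*972 + 789
972 = 1*789 + 183
789 = 4*183 + 57
183 = 3*57 + 12
57 = 4*12 + 9
12 = 1*9 + 3
9 = 3*3 + 0
gcd(424374, 12453) = 3.
Express as a combination:
3 = 12 − 9
3 = −57 + 5·12
3 = 5·183 − 16·57
3 = −16·789 + 69·183
3 = 69·972 − 85·789
3 = −85·12453 + 1089·972
3 = 1089·424374 − 37111·12453
So 3 = (1089)·424374 + (-37111)·12453.

3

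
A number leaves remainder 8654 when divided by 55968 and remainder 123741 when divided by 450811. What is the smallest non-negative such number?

5165966990

Write x = 8654 + 55968·k. Then 55968·k ≡ 123741 − 8654 ≡ 115087 (mod 450811).
Need 55968⁻¹ mod 450811. Extended Euclid on (450811, 55968):
450811 = 8*55968 + 3067
55968 = 18*3067 + 762
3067 = 4*762 + 19
762 = 40*19 + 2
19 = 9*2 + 1
2 = 2*1 + 0
Back-substitute:
1 = 19 − 9·2
1 = −9·762 + 361·19
1 = 361·3067 − 1453·762
1 = −1453·55968 + 26515·3067
1 = 26515·450811 − 213573·55968
55968⁻¹ ≡ 237238 (mod 450811), so k ≡ 237238·115087 ≡ 92302 (mod 450811).
x = 8654 + 55968·92302 = 5165966990.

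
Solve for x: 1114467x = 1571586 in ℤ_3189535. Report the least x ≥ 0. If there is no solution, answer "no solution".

1178533

First find gcd(1114467, 3189535):
3189535 = 2·1114467 + 960601
1114467 = 1·960601 + 153866
960601 = 6·153866 + 37405
153866 = 4·37405 + 4246
37405 = 8·4246 + 3437
4246 = 1·3437 + 809
3437 = 4·809 + 201
809 = 4·201 + 5
201 = 40·5 + 1
5 = 5·1 + 0
gcd = 1, so a unique solution mod 3189535 exists.
Back-substitute for the Bézout coefficients:
1 = 201 − 40·5
1 = −40·809 + 161·201
1 = 161·3437 − 684·809
1 = −684·4246 + 845·3437
1 = 845·37405 − 7444·4246
1 = −7444·153866 + 30621·37405
1 = 30621·960601 − 191170·153866
1 = −191170·1114467 + 221791·960601
1 = 221791·3189535 − 634752·1114467
So 1114467·(-634752) ≡ 1 (mod 3189535), giving 1114467⁻¹ ≡ 2554783.
x ≡ 1114467⁻¹·1571586 ≡ 2554783·1571586 ≡ 1178533 (mod 3189535).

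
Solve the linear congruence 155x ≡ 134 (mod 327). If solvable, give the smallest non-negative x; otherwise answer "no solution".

First find gcd(155, 327):
327 = 2·155 + 17
155 = 9·17 + 2
17 = 8·2 + 1
2 = 2·1 + 0
gcd = 1, so a unique solution mod 327 exists.
Back-substitute for the Bézout coefficients:
1 = 17 − 8·2
1 = −8·155 + 73·17
1 = 73·327 − 154·155
So 155·(-154) ≡ 1 (mod 327), giving 155⁻¹ ≡ 173.
x ≡ 155⁻¹·134 ≡ 173·134 ≡ 292 (mod 327).

292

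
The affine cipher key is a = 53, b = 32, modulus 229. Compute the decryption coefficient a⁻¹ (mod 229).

Run Euclid on (229, 53):
229 = 4×53 + 17
53 = 3×17 + 2
17 = 8×2 + 1
2 = 2×1 + 0
gcd = 1, so the inverse exists. Back-substitute:
1 = 17 − 8·2
1 = −8·53 + 25·17
1 = 25·229 − 108·53
So 53·(-108) ≡ 1 (mod 229), and -108 ≡ 121 (mod 229).

121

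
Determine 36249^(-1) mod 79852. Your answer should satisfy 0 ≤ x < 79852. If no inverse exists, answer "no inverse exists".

25289

gcd(79852, 36249) by repeated division:
79852 = 2·36249 + 7354
36249 = 4·7354 + 6833
7354 = 1·6833 + 521
6833 = 13·521 + 60
521 = 8·60 + 41
60 = 1·41 + 19
41 = 2·19 + 3
19 = 6·3 + 1
3 = 3·1 + 0
gcd = 1, so the inverse exists. Back-substitute:
1 = 19 − 6·3
1 = −6·41 + 13·19
1 = 13·60 − 19·41
1 = −19·521 + 165·60
1 = 165·6833 − 2164·521
1 = −2164·7354 + 2329·6833
1 = 2329·36249 − 11480·7354
1 = −11480·79852 + 25289·36249
So 36249·25289 ≡ 1 (mod 79852).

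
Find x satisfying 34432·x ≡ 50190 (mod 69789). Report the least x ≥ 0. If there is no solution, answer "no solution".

7059

First find gcd(34432, 69789):
69789 = 2×34432 + 925
34432 = 37×925 + 207
925 = 4×207 + 97
207 = 2×97 + 13
97 = 7×13 + 6
13 = 2×6 + 1
6 = 6×1 + 0
gcd = 1, so a unique solution mod 69789 exists.
Back-substitute for the Bézout coefficients:
1 = 13 − 2·6
1 = −2·97 + 15·13
1 = 15·207 − 32·97
1 = −32·925 + 143·207
1 = 143·34432 − 5323·925
1 = −5323·69789 + 10789·34432
So 34432·(10789) ≡ 1 (mod 69789), giving 34432⁻¹ ≡ 10789.
x ≡ 34432⁻¹·50190 ≡ 10789·50190 ≡ 7059 (mod 69789).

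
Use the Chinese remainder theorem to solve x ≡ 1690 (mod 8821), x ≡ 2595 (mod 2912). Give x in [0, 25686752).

Write x = 1690 + 8821·k. Then 8821·k ≡ 2595 − 1690 ≡ 905 (mod 2912).
Need 8821⁻¹ mod 2912. Extended Euclid on (2912, 85):
2912 = 34×85 + 22
85 = 3×22 + 19
22 = 1×19 + 3
19 = 6×3 + 1
3 = 3×1 + 0
Back-substitute:
1 = 19 − 6·3
1 = −6·22 + 7·19
1 = 7·85 − 27·22
1 = −27·2912 + 925·85
8821⁻¹ ≡ 925 (mod 2912), so k ≡ 925·905 ≡ 1381 (mod 2912).
x = 1690 + 8821·1381 = 12183491.

12183491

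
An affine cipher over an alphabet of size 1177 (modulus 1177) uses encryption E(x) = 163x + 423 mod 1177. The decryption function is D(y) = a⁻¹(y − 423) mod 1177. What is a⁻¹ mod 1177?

Extended Euclidean algorithm:
1177 = 7·163 + 36
163 = 4·36 + 19
36 = 1·19 + 17
19 = 1·17 + 2
17 = 8·2 + 1
2 = 2·1 + 0
gcd = 1, so the inverse exists. Back-substitute:
1 = 17 − 8·2
1 = −8·19 + 9·17
1 = 9·36 − 17·19
1 = −17·163 + 77·36
1 = 77·1177 − 556·163
So 163·(-556) ≡ 1 (mod 1177), and -556 ≡ 621 (mod 1177).

621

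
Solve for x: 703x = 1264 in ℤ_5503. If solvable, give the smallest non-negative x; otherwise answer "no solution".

3540

First find gcd(703, 5503):
5503 = 7*703 + 582
703 = 1*582 + 121
582 = 4*121 + 98
121 = 1*98 + 23
98 = 4*23 + 6
23 = 3*6 + 5
6 = 1*5 + 1
5 = 5*1 + 0
gcd = 1, so a unique solution mod 5503 exists.
Back-substitute for the Bézout coefficients:
1 = 6 − 5
1 = −23 + 4·6
1 = 4·98 − 17·23
1 = −17·121 + 21·98
1 = 21·582 − 101·121
1 = −101·703 + 122·582
1 = 122·5503 − 955·703
So 703·(-955) ≡ 1 (mod 5503), giving 703⁻¹ ≡ 4548.
x ≡ 703⁻¹·1264 ≡ 4548·1264 ≡ 3540 (mod 5503).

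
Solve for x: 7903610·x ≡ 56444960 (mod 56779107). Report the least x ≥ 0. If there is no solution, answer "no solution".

1868767

First find gcd(7903610, 56779107):
56779107 = 7·7903610 + 1453837
7903610 = 5·1453837 + 634425
1453837 = 2·634425 + 184987
634425 = 3·184987 + 79464
184987 = 2·79464 + 26059
79464 = 3·26059 + 1287
26059 = 20·1287 + 319
1287 = 4·319 + 11
319 = 29·11 + 0
gcd = 11 and 11 | 56444960, so solutions exist. Divide through by 11: 718510x ≡ 5131360 (mod 5161737).
Now find 718510⁻¹ mod 5161737:
5161737 = 7·718510 + 132167
718510 = 5·132167 + 57675
132167 = 2·57675 + 16817
57675 = 3·16817 + 7224
16817 = 2·7224 + 2369
7224 = 3·2369 + 117
2369 = 20·117 + 29
117 = 4·29 + 1
29 = 29·1 + 0
Back-substitute:
1 = 117 − 4·29
1 = −4·2369 + 81·117
1 = 81·7224 − 247·2369
1 = −247·16817 + 575·7224
1 = 575·57675 − 1972·16817
1 = −1972·132167 + 4519·57675
1 = 4519·718510 − 24567·132167
1 = −24567·5161737 + 176488·718510
So 718510⁻¹ ≡ 176488 (mod 5161737).
Then x ≡ 176488·5131360 ≡ 1868767 (mod 5161737); the smallest non-negative solution is x = 1868767.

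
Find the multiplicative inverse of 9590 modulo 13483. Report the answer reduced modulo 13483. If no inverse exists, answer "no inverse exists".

Apply the Euclidean algorithm to 13483 and 9590:
13483 = 1×9590 + 3893
9590 = 2×3893 + 1804
3893 = 2×1804 + 285
1804 = 6×285 + 94
285 = 3×94 + 3
94 = 31×3 + 1
3 = 3×1 + 0
The gcd is 1. Working backward:
1 = 94 − 31·3
1 = −31·285 + 94·94
1 = 94·1804 − 595·285
1 = −595·3893 + 1284·1804
1 = 1284·9590 − 3163·3893
1 = −3163·13483 + 4447·9590
So 9590·4447 ≡ 1 (mod 13483).

4447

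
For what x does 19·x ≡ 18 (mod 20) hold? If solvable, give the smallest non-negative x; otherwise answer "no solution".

First find gcd(19, 20):
20 = 1*19 + 1
19 = 19*1 + 0
gcd = 1, so a unique solution mod 20 exists.
Back-substitute for the Bézout coefficients:
1 = 20 − 19
So 19·(-1) ≡ 1 (mod 20), giving 19⁻¹ ≡ 19.
x ≡ 19⁻¹·18 ≡ 19·18 ≡ 2 (mod 20).

2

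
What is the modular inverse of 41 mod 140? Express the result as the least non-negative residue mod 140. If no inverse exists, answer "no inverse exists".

41

Apply the Euclidean algorithm to 140 and 41:
140 = 3*41 + 17
41 = 2*17 + 7
17 = 2*7 + 3
7 = 2*3 + 1
3 = 3*1 + 0
Since gcd(41, 140) = 1, back-substitute to write 1 as a combination:
1 = 7 − 2·3
1 = −2·17 + 5·7
1 = 5·41 − 12·17
1 = −12·140 + 41·41
So 41·41 ≡ 1 (mod 140).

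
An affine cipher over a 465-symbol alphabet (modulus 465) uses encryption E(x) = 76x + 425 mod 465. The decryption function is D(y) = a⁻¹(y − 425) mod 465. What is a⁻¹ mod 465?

361

Run Euclid on (465, 76):
465 = 6·76 + 9
76 = 8·9 + 4
9 = 2·4 + 1
4 = 4·1 + 0
gcd = 1, so the inverse exists. Back-substitute:
1 = 9 − 2·4
1 = −2·76 + 17·9
1 = 17·465 − 104·76
Thus 76·(-104) ≡ 1 (mod 465); reducing, -104 mod 465 = 361.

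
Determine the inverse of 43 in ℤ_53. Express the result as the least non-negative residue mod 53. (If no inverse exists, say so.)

37

Apply the Euclidean algorithm to 53 and 43:
53 = 1*43 + 10
43 = 4*10 + 3
10 = 3*3 + 1
3 = 3*1 + 0
gcd = 1, so the inverse exists. Back-substitute:
1 = 10 − 3·3
1 = −3·43 + 13·10
1 = 13·53 − 16·43
Hence 43⁻¹ ≡ -16 ≡ 37 (mod 53).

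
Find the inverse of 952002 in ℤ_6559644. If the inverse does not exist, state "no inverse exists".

Compute gcd(952002, 6559644):
6559644 = 6·952002 + 847632
952002 = 1·847632 + 104370
847632 = 8·104370 + 12672
104370 = 8·12672 + 2994
12672 = 4·2994 + 696
2994 = 4·696 + 210
696 = 3·210 + 66
210 = 3·66 + 12
66 = 5·12 + 6
12 = 2·6 + 0
gcd(952002, 6559644) = 6 ≠ 1, so 952002 has no multiplicative inverse modulo 6559644.

no inverse exists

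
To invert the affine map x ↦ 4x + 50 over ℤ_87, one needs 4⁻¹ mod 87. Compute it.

22

Extended Euclidean algorithm:
87 = 21·4 + 3
4 = 1·3 + 1
3 = 3·1 + 0
The gcd is 1. Working backward:
1 = 4 − 3
1 = −87 + 22·4
So 4·22 ≡ 1 (mod 87).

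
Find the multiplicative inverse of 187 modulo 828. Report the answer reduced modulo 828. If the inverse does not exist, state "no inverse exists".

Apply the Euclidean algorithm to 828 and 187:
828 = 4*187 + 80
187 = 2*80 + 27
80 = 2*27 + 26
27 = 1*26 + 1
26 = 26*1 + 0
gcd = 1, so the inverse exists. Back-substitute:
1 = 27 − 26
1 = −80 + 3·27
1 = 3·187 − 7·80
1 = −7·828 + 31·187
So 187·31 ≡ 1 (mod 828).

31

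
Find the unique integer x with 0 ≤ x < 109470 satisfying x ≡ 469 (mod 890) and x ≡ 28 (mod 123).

5809

Write x = 469 + 890·k. Then 890·k ≡ 28 − 469 ≡ 51 (mod 123).
Need 890⁻¹ mod 123. Extended Euclid on (123, 29):
123 = 4×29 + 7
29 = 4×7 + 1
7 = 7×1 + 0
Back-substitute:
1 = 29 − 4·7
1 = −4·123 + 17·29
890⁻¹ ≡ 17 (mod 123), so k ≡ 17·51 ≡ 6 (mod 123).
x = 469 + 890·6 = 5809.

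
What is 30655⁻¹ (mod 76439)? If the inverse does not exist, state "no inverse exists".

23105

Run Euclid on (76439, 30655):
76439 = 2×30655 + 15129
30655 = 2×15129 + 397
15129 = 38×397 + 43
397 = 9×43 + 10
43 = 4×10 + 3
10 = 3×3 + 1
3 = 3×1 + 0
gcd = 1, so the inverse exists. Back-substitute:
1 = 10 − 3·3
1 = −3·43 + 13·10
1 = 13·397 − 120·43
1 = −120·15129 + 4573·397
1 = 4573·30655 − 9266·15129
1 = −9266·76439 + 23105·30655
So 30655·23105 ≡ 1 (mod 76439).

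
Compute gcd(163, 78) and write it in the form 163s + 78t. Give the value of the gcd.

1

Apply Euclid's algorithm to 163 and 78:
163 = 2*78 + 7
78 = 11*7 + 1
7 = 7*1 + 0
gcd(163, 78) = 1.
Working backward:
1 = 78 − 11·7
1 = −11·163 + 23·78
So 1 = (-11)·163 + (23)·78.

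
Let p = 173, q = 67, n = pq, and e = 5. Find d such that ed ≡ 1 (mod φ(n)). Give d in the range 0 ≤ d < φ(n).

4541

φ(n) = (p−1)(q−1) = 172·66 = 11352.
Need d with 5·d ≡ 1 (mod 11352). Apply the extended Euclidean algorithm:
11352 = 2270×5 + 2
5 = 2×2 + 1
2 = 2×1 + 0
Back-substitute:
1 = 5 − 2·2
1 = −2·11352 + 4541·5
So 5·4541 ≡ 1 (mod 11352), hence d = 4541.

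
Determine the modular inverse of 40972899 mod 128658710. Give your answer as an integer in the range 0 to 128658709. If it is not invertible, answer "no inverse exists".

121225369

Apply the Euclidean algorithm to 128658710 and 40972899:
128658710 = 3·40972899 + 5740013
40972899 = 7·5740013 + 792808
5740013 = 7·792808 + 190357
792808 = 4·190357 + 31380
190357 = 6·31380 + 2077
31380 = 15·2077 + 225
2077 = 9·225 + 52
225 = 4·52 + 17
52 = 3·17 + 1
17 = 17·1 + 0
Since gcd(40972899, 128658710) = 1, back-substitute to write 1 as a combination:
1 = 52 − 3·17
1 = −3·225 + 13·52
1 = 13·2077 − 120·225
1 = −120·31380 + 1813·2077
1 = 1813·190357 − 10998·31380
1 = −10998·792808 + 45805·190357
1 = 45805·5740013 − 331633·792808
1 = −331633·40972899 + 2367236·5740013
1 = 2367236·128658710 − 7433341·40972899
Hence 40972899⁻¹ ≡ -7433341 ≡ 121225369 (mod 128658710).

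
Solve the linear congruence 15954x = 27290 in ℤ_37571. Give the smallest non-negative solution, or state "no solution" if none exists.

5079

First find gcd(15954, 37571):
37571 = 2*15954 + 5663
15954 = 2*5663 + 4628
5663 = 1*4628 + 1035
4628 = 4*1035 + 488
1035 = 2*488 + 59
488 = 8*59 + 16
59 = 3*16 + 11
16 = 1*11 + 5
11 = 2*5 + 1
5 = 5*1 + 0
gcd = 1, so a unique solution mod 37571 exists.
Back-substitute for the Bézout coefficients:
1 = 11 − 2·5
1 = −2·16 + 3·11
1 = 3·59 − 11·16
1 = −11·488 + 91·59
1 = 91·1035 − 193·488
1 = −193·4628 + 863·1035
1 = 863·5663 − 1056·4628
1 = −1056·15954 + 2975·5663
1 = 2975·37571 − 7006·15954
So 15954·(-7006) ≡ 1 (mod 37571), giving 15954⁻¹ ≡ 30565.
x ≡ 15954⁻¹·27290 ≡ 30565·27290 ≡ 5079 (mod 37571).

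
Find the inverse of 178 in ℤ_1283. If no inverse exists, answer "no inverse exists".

728

Extended Euclidean algorithm:
1283 = 7×178 + 37
178 = 4×37 + 30
37 = 1×30 + 7
30 = 4×7 + 2
7 = 3×2 + 1
2 = 2×1 + 0
Since gcd(178, 1283) = 1, back-substitute to write 1 as a combination:
1 = 7 − 3·2
1 = −3·30 + 13·7
1 = 13·37 − 16·30
1 = −16·178 + 77·37
1 = 77·1283 − 555·178
So 178·(-555) ≡ 1 (mod 1283), and -555 ≡ 728 (mod 1283).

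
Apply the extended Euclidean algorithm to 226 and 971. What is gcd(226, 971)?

1

Repeated division:
971 = 4×226 + 67
226 = 3×67 + 25
67 = 2×25 + 17
25 = 1×17 + 8
17 = 2×8 + 1
8 = 8×1 + 0
gcd(226, 971) = 1.
Express as a combination:
1 = 17 − 2·8
1 = −2·25 + 3·17
1 = 3·67 − 8·25
1 = −8·226 + 27·67
1 = 27·971 − 116·226
So 1 = (27)·971 + (-116)·226.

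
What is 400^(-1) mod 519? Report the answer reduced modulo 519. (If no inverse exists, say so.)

157

Apply the Euclidean algorithm to 519 and 400:
519 = 1×400 + 119
400 = 3×119 + 43
119 = 2×43 + 33
43 = 1×33 + 10
33 = 3×10 + 3
10 = 3×3 + 1
3 = 3×1 + 0
Since gcd(400, 519) = 1, back-substitute to write 1 as a combination:
1 = 10 − 3·3
1 = −3·33 + 10·10
1 = 10·43 − 13·33
1 = −13·119 + 36·43
1 = 36·400 − 121·119
1 = −121·519 + 157·400
So 400·157 ≡ 1 (mod 519).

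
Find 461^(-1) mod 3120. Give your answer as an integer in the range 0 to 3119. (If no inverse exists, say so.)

gcd(3120, 461) by repeated division:
3120 = 6×461 + 354
461 = 1×354 + 107
354 = 3×107 + 33
107 = 3×33 + 8
33 = 4×8 + 1
8 = 8×1 + 0
Since gcd(461, 3120) = 1, back-substitute to write 1 as a combination:
1 = 33 − 4·8
1 = −4·107 + 13·33
1 = 13·354 − 43·107
1 = −43·461 + 56·354
1 = 56·3120 − 379·461
So 461·(-379) ≡ 1 (mod 3120), and -379 ≡ 2741 (mod 3120).

2741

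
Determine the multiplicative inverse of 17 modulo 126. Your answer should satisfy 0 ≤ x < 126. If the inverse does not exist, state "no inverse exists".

Apply the Euclidean algorithm to 126 and 17:
126 = 7*17 + 7
17 = 2*7 + 3
7 = 2*3 + 1
3 = 3*1 + 0
The gcd is 1. Working backward:
1 = 7 − 2·3
1 = −2·17 + 5·7
1 = 5·126 − 37·17
Thus 17·(-37) ≡ 1 (mod 126); reducing, -37 mod 126 = 89.

89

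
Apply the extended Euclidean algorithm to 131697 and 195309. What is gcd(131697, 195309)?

Repeated division:
195309 = 1*131697 + 63612
131697 = 2*63612 + 4473
63612 = 14*4473 + 990
4473 = 4*990 + 513
990 = 1*513 + 477
513 = 1*477 + 36
477 = 13*36 + 9
36 = 4*9 + 0
gcd(131697, 195309) = 9.
Back-substituting:
9 = 477 − 13·36
9 = −13·513 + 14·477
9 = 14·990 − 27·513
9 = −27·4473 + 122·990
9 = 122·63612 − 1735·4473
9 = −1735·131697 + 3592·63612
9 = 3592·195309 − 5327·131697
So 9 = (3592)·195309 + (-5327)·131697.

9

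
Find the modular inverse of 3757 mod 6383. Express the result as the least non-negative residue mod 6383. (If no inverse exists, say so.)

Compute gcd(3757, 6383):
6383 = 1×3757 + 2626
3757 = 1×2626 + 1131
2626 = 2×1131 + 364
1131 = 3×364 + 39
364 = 9×39 + 13
39 = 3×13 + 0
Since gcd = 13 > 1, 3757 is not a unit mod 6383.

no inverse exists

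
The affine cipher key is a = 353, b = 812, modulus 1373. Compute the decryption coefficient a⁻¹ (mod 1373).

gcd(1373, 353) by repeated division:
1373 = 3·353 + 314
353 = 1·314 + 39
314 = 8·39 + 2
39 = 19·2 + 1
2 = 2·1 + 0
gcd = 1, so the inverse exists. Back-substitute:
1 = 39 − 19·2
1 = −19·314 + 153·39
1 = 153·353 − 172·314
1 = −172·1373 + 669·353
So 353·669 ≡ 1 (mod 1373).

669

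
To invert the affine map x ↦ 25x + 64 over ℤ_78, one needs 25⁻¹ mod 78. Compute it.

25

Apply the Euclidean algorithm to 78 and 25:
78 = 3×25 + 3
25 = 8×3 + 1
3 = 3×1 + 0
gcd = 1, so the inverse exists. Back-substitute:
1 = 25 − 8·3
1 = −8·78 + 25·25
So 25·25 ≡ 1 (mod 78).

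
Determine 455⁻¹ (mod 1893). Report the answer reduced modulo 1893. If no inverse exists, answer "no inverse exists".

Extended Euclidean algorithm:
1893 = 4·455 + 73
455 = 6·73 + 17
73 = 4·17 + 5
17 = 3·5 + 2
5 = 2·2 + 1
2 = 2·1 + 0
The gcd is 1. Working backward:
1 = 5 − 2·2
1 = −2·17 + 7·5
1 = 7·73 − 30·17
1 = −30·455 + 187·73
1 = 187·1893 − 778·455
Thus 455·(-778) ≡ 1 (mod 1893); reducing, -778 mod 1893 = 1115.

1115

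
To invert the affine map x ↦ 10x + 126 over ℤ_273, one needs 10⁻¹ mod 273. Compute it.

gcd(273, 10) by repeated division:
273 = 27·10 + 3
10 = 3·3 + 1
3 = 3·1 + 0
Since gcd(10, 273) = 1, back-substitute to write 1 as a combination:
1 = 10 − 3·3
1 = −3·273 + 82·10
So 10·82 ≡ 1 (mod 273).

82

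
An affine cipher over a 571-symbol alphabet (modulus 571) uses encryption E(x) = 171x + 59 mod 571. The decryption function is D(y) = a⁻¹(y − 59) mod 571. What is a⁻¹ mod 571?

187

gcd(571, 171) by repeated division:
571 = 3*171 + 58
171 = 2*58 + 55
58 = 1*55 + 3
55 = 18*3 + 1
3 = 3*1 + 0
The gcd is 1. Working backward:
1 = 55 − 18·3
1 = −18·58 + 19·55
1 = 19·171 − 56·58
1 = −56·571 + 187·171
So 171·187 ≡ 1 (mod 571).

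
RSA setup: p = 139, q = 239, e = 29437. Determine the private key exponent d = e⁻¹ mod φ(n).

φ(n) = (p−1)(q−1) = 138·238 = 32844.
Need d with 29437·d ≡ 1 (mod 32844). Apply the extended Euclidean algorithm:
32844 = 1×29437 + 3407
29437 = 8×3407 + 2181
3407 = 1×2181 + 1226
2181 = 1×1226 + 955
1226 = 1×955 + 271
955 = 3×271 + 142
271 = 1×142 + 129
142 = 1×129 + 13
129 = 9×13 + 12
13 = 1×12 + 1
12 = 12×1 + 0
Back-substitute:
1 = 13 − 12
1 = −129 + 10·13
1 = 10·142 − 11·129
1 = −11·271 + 21·142
1 = 21·955 − 74·271
1 = −74·1226 + 95·955
1 = 95·2181 − 169·1226
1 = −169·3407 + 264·2181
1 = 264·29437 − 2281·3407
1 = −2281·32844 + 2545·29437
So 29437·2545 ≡ 1 (mod 32844), hence d = 2545.

2545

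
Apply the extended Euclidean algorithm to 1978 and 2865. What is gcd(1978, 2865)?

1

Apply Euclid's algorithm to 2865 and 1978:
2865 = 1×1978 + 887
1978 = 2×887 + 204
887 = 4×204 + 71
204 = 2×71 + 62
71 = 1×62 + 9
62 = 6×9 + 8
9 = 1×8 + 1
8 = 8×1 + 0
gcd(1978, 2865) = 1.
Back-substituting:
1 = 9 − 8
1 = −62 + 7·9
1 = 7·71 − 8·62
1 = −8·204 + 23·71
1 = 23·887 − 100·204
1 = −100·1978 + 223·887
1 = 223·2865 − 323·1978
So 1 = (223)·2865 + (-323)·1978.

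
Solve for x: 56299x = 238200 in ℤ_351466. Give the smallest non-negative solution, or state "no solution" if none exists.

328328

First find gcd(56299, 351466):
351466 = 6·56299 + 13672
56299 = 4·13672 + 1611
13672 = 8·1611 + 784
1611 = 2·784 + 43
784 = 18·43 + 10
43 = 4·10 + 3
10 = 3·3 + 1
3 = 3·1 + 0
gcd = 1, so a unique solution mod 351466 exists.
Back-substitute for the Bézout coefficients:
1 = 10 − 3·3
1 = −3·43 + 13·10
1 = 13·784 − 237·43
1 = −237·1611 + 487·784
1 = 487·13672 − 4133·1611
1 = −4133·56299 + 17019·13672
1 = 17019·351466 − 106247·56299
So 56299·(-106247) ≡ 1 (mod 351466), giving 56299⁻¹ ≡ 245219.
x ≡ 56299⁻¹·238200 ≡ 245219·238200 ≡ 328328 (mod 351466).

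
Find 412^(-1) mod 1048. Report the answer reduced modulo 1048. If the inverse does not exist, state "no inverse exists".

no inverse exists

Compute gcd(412, 1048):
1048 = 2*412 + 224
412 = 1*224 + 188
224 = 1*188 + 36
188 = 5*36 + 8
36 = 4*8 + 4
8 = 2*4 + 0
The gcd is 4, not 1, hence no inverse exists.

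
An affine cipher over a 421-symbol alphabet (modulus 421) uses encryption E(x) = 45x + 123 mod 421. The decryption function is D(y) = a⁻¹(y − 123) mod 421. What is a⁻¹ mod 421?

Extended Euclidean algorithm:
421 = 9×45 + 16
45 = 2×16 + 13
16 = 1×13 + 3
13 = 4×3 + 1
3 = 3×1 + 0
Since gcd(45, 421) = 1, back-substitute to write 1 as a combination:
1 = 13 − 4·3
1 = −4·16 + 5·13
1 = 5·45 − 14·16
1 = −14·421 + 131·45
So 45·131 ≡ 1 (mod 421).

131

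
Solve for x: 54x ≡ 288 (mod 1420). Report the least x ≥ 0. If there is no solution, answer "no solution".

First find gcd(54, 1420):
1420 = 26×54 + 16
54 = 3×16 + 6
16 = 2×6 + 4
6 = 1×4 + 2
4 = 2×2 + 0
gcd = 2 and 2 | 288, so solutions exist. Divide through by 2: 27x ≡ 144 (mod 710).
Now find 27⁻¹ mod 710:
710 = 26·27 + 8
27 = 3·8 + 3
8 = 2·3 + 2
3 = 1·2 + 1
2 = 2·1 + 0
Back-substitute:
1 = 3 − 2
1 = −8 + 3·3
1 = 3·27 − 10·8
1 = −10·710 + 263·27
So 27⁻¹ ≡ 263 (mod 710).
Then x ≡ 263·144 ≡ 242 (mod 710); the smallest non-negative solution is x = 242.

242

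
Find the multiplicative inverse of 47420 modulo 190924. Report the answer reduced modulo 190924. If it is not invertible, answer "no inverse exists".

Euclidean algorithm on 190924, 47420:
190924 = 4·47420 + 1244
47420 = 38·1244 + 148
1244 = 8·148 + 60
148 = 2·60 + 28
60 = 2·28 + 4
28 = 7·4 + 0
gcd(47420, 190924) = 4 ≠ 1, so 47420 has no multiplicative inverse modulo 190924.

no inverse exists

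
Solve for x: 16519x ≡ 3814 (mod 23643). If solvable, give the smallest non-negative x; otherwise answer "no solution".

15538

First find gcd(16519, 23643):
23643 = 1·16519 + 7124
16519 = 2·7124 + 2271
7124 = 3·2271 + 311
2271 = 7·311 + 94
311 = 3·94 + 29
94 = 3·29 + 7
29 = 4·7 + 1
7 = 7·1 + 0
gcd = 1, so a unique solution mod 23643 exists.
Back-substitute for the Bézout coefficients:
1 = 29 − 4·7
1 = −4·94 + 13·29
1 = 13·311 − 43·94
1 = −43·2271 + 314·311
1 = 314·7124 − 985·2271
1 = −985·16519 + 2284·7124
1 = 2284·23643 − 3269·16519
So 16519·(-3269) ≡ 1 (mod 23643), giving 16519⁻¹ ≡ 20374.
x ≡ 16519⁻¹·3814 ≡ 20374·3814 ≡ 15538 (mod 23643).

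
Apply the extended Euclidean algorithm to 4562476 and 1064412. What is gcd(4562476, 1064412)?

Apply Euclid's algorithm to 4562476 and 1064412:
4562476 = 4×1064412 + 304828
1064412 = 3×304828 + 149928
304828 = 2×149928 + 4972
149928 = 30×4972 + 768
4972 = 6×768 + 364
768 = 2×364 + 40
364 = 9×40 + 4
40 = 10×4 + 0
gcd(4562476, 1064412) = 4.
Express as a combination:
4 = 364 − 9·40
4 = −9·768 + 19·364
4 = 19·4972 − 123·768
4 = −123·149928 + 3709·4972
4 = 3709·304828 − 7541·149928
4 = −7541·1064412 + 26332·304828
4 = 26332·4562476 − 112869·1064412
So 4 = (26332)·4562476 + (-112869)·1064412.

4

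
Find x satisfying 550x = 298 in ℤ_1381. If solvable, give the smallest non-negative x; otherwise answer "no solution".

First find gcd(550, 1381):
1381 = 2×550 + 281
550 = 1×281 + 269
281 = 1×269 + 12
269 = 22×12 + 5
12 = 2×5 + 2
5 = 2×2 + 1
2 = 2×1 + 0
gcd = 1, so a unique solution mod 1381 exists.
Back-substitute for the Bézout coefficients:
1 = 5 − 2·2
1 = −2·12 + 5·5
1 = 5·269 − 112·12
1 = −112·281 + 117·269
1 = 117·550 − 229·281
1 = −229·1381 + 575·550
So 550·(575) ≡ 1 (mod 1381), giving 550⁻¹ ≡ 575.
x ≡ 550⁻¹·298 ≡ 575·298 ≡ 106 (mod 1381).

106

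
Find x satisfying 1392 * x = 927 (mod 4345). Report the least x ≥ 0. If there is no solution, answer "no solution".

First find gcd(1392, 4345):
4345 = 3*1392 + 169
1392 = 8*169 + 40
169 = 4*40 + 9
40 = 4*9 + 4
9 = 2*4 + 1
4 = 4*1 + 0
gcd = 1, so a unique solution mod 4345 exists.
Back-substitute for the Bézout coefficients:
1 = 9 − 2·4
1 = −2·40 + 9·9
1 = 9·169 − 38·40
1 = −38·1392 + 313·169
1 = 313·4345 − 977·1392
So 1392·(-977) ≡ 1 (mod 4345), giving 1392⁻¹ ≡ 3368.
x ≡ 1392⁻¹·927 ≡ 3368·927 ≡ 2426 (mod 4345).

2426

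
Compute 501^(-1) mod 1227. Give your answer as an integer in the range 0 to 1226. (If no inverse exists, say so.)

no inverse exists

Euclidean algorithm on 1227, 501:
1227 = 2×501 + 225
501 = 2×225 + 51
225 = 4×51 + 21
51 = 2×21 + 9
21 = 2×9 + 3
9 = 3×3 + 0
gcd(501, 1227) = 3 ≠ 1, so 501 has no multiplicative inverse modulo 1227.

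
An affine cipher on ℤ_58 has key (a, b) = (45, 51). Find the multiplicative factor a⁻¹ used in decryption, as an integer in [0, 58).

Extended Euclidean algorithm:
58 = 1*45 + 13
45 = 3*13 + 6
13 = 2*6 + 1
6 = 6*1 + 0
gcd = 1, so the inverse exists. Back-substitute:
1 = 13 − 2·6
1 = −2·45 + 7·13
1 = 7·58 − 9·45
Thus 45·(-9) ≡ 1 (mod 58); reducing, -9 mod 58 = 49.

49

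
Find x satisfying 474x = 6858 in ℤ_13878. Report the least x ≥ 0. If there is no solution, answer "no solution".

1332

First find gcd(474, 13878):
13878 = 29*474 + 132
474 = 3*132 + 78
132 = 1*78 + 54
78 = 1*54 + 24
54 = 2*24 + 6
24 = 4*6 + 0
gcd = 6 and 6 | 6858, so solutions exist. Divide through by 6: 79x ≡ 1143 (mod 2313).
Now find 79⁻¹ mod 2313:
2313 = 29*79 + 22
79 = 3*22 + 13
22 = 1*13 + 9
13 = 1*9 + 4
9 = 2*4 + 1
4 = 4*1 + 0
Back-substitute:
1 = 9 − 2·4
1 = −2·13 + 3·9
1 = 3·22 − 5·13
1 = −5·79 + 18·22
1 = 18·2313 − 527·79
So 79·(-527) ≡ 1 (mod 2313), i.e. 79⁻¹ ≡ 1786.
Then x ≡ 1786·1143 ≡ 1332 (mod 2313); the smallest non-negative solution is x = 1332.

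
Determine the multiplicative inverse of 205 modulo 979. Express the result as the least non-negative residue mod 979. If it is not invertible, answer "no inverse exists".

gcd(979, 205) by repeated division:
979 = 4×205 + 159
205 = 1×159 + 46
159 = 3×46 + 21
46 = 2×21 + 4
21 = 5×4 + 1
4 = 4×1 + 0
The gcd is 1. Working backward:
1 = 21 − 5·4
1 = −5·46 + 11·21
1 = 11·159 − 38·46
1 = −38·205 + 49·159
1 = 49·979 − 234·205
Hence 205⁻¹ ≡ -234 ≡ 745 (mod 979).

745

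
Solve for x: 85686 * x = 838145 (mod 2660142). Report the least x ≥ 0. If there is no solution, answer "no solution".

no solution

gcd(85686, 2660142):
2660142 = 31·85686 + 3876
85686 = 22·3876 + 414
3876 = 9·414 + 150
414 = 2·150 + 114
150 = 1·114 + 36
114 = 3·36 + 6
36 = 6·6 + 0
gcd = 6, but 6 ∤ 838145, so the congruence has no solution.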